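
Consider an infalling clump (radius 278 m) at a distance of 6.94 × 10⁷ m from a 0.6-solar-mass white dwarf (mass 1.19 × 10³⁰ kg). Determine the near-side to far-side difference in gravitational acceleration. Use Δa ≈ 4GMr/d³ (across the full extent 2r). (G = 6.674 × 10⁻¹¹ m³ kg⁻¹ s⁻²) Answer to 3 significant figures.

a_tidal = 4GMr/d³
        = 4 × (6.674 × 10⁻¹¹) × (1.19 × 10³⁰) × (278) / (6.94 × 10⁷)³
        = 2.64 × 10⁻¹ m/s²

2.64 × 10⁻¹ m/s²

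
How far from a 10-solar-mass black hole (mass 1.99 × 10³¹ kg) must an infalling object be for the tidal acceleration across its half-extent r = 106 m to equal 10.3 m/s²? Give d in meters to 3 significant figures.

2GMr/d³ = a_tidal  ⇒  d = (2GMr / a_tidal)^(1/3)
d = (2 × 6.674×10⁻¹¹ × (1.99 × 10³¹) × (106) / (10.3))^(1/3)
  = 3.01 × 10⁷ m

3.01 × 10⁷ m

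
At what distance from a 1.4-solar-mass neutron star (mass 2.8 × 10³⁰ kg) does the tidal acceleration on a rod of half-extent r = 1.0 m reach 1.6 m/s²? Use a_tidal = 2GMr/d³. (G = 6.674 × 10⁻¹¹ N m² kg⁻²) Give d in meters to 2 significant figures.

6.2 × 10⁶ m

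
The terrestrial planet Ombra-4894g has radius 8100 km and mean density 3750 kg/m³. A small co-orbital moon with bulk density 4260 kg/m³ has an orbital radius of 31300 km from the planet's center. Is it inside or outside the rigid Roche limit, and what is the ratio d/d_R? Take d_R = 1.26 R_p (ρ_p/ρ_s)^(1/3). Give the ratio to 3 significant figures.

d_R = 1.26 × (8100 km) × (3750/4260)^(1/3) = 9781 km
d/d_R = (31300) / (9781) = 3.20
Since d/d_R > 1, the body is outside the Roche limit.

outside; d/d_R ≈ 3.20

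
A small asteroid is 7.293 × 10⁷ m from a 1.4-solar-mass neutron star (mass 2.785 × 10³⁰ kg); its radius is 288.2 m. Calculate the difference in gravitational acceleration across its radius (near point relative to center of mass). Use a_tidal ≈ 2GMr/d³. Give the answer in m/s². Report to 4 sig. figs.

2.762 × 10⁻¹ m/s²

Δa = 2GMr/d³
   = 2 × (6.674 × 10⁻¹¹) × (2.785 × 10³⁰) × (288.2) / (7.293 × 10⁷)³
   = 2.762 × 10⁻¹ m/s²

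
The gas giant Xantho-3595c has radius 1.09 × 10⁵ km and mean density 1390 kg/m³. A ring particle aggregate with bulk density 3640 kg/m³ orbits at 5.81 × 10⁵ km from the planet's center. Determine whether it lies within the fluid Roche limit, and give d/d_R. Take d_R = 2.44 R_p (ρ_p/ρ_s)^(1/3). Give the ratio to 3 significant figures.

outside; d/d_R ≈ 3.01

d_R = 2.44 × (1.09 × 10⁵ km) × (1390/3640)^(1/3) = 1.930 × 10⁵ km
d/d_R = (5.81 × 10⁵) / (1.930 × 10⁵) = 3.01
Since d/d_R > 1, the body is outside the Roche limit.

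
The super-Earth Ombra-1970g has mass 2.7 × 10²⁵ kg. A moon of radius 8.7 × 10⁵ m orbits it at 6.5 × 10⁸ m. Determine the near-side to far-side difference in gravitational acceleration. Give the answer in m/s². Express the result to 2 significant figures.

a_tidal = 4GMr/d³
        = 4 × (6.674 × 10⁻¹¹) × (2.7 × 10²⁵) × (8.7 × 10⁵) / (6.5 × 10⁸)³
        = 2.3 × 10⁻⁵ m/s²

2.3 × 10⁻⁵ m/s²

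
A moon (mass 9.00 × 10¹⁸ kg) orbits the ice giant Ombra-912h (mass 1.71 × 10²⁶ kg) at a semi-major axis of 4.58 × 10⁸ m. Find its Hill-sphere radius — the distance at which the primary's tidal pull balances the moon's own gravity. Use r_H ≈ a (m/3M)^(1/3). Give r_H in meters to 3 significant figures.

1.19 × 10⁶ m

r_H ≈ a (m/3M)^(1/3)
    = (4.58 × 10⁸) × (9.00 × 10¹⁸ / (3 × 1.71 × 10²⁶))^(1/3)
    = 1.19 × 10⁶ m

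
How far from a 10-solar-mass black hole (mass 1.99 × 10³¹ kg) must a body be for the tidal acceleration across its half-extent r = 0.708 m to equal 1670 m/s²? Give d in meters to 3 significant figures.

2GMr/d³ = a_tidal  ⇒  d = (2GMr / a_tidal)^(1/3)
d = (2 × 6.674×10⁻¹¹ × (1.99 × 10³¹) × (0.708) / (1670))^(1/3)
  = 1.04 × 10⁶ m

1.04 × 10⁶ m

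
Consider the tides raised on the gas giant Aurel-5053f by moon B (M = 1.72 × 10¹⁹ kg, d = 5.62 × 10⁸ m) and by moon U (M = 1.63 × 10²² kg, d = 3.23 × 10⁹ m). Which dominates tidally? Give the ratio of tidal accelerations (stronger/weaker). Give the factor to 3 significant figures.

Moon U, by a factor of ≈ 4.99

Tidal stretch scales as M/d³; compute that for each body.
Moon B: (1.72 × 10¹⁹) / (5.62 × 10⁸)³ = 9.690 × 10⁻⁸
Moon U: (1.63 × 10²²) / (3.23 × 10⁹)³ = 4.837 × 10⁻⁷
Ratio (larger/smaller) = 4.99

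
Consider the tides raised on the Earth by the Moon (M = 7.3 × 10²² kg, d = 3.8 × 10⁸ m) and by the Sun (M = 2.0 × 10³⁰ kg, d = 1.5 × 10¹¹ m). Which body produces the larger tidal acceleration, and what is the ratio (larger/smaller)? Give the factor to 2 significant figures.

Tidal stretch scales as M/d³; compute that for each body.
The Moon: (7.3 × 10²²) / (3.8 × 10⁸)³ = 1.330 × 10⁻³
The Sun: (2.0 × 10³⁰) / (1.5 × 10¹¹)³ = 5.926 × 10⁻⁴
Ratio (larger/smaller) = 2.2

The Moon, by a factor of ≈ 2.2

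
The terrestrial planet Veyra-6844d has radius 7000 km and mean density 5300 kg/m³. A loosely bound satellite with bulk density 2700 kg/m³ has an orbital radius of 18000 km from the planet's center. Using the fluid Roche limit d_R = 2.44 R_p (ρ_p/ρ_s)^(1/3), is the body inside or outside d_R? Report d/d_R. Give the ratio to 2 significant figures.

d_R = 2.44 × (7000 km) × (5300/2700)^(1/3) = 21390 km
d/d_R = (18000) / (21390) = 0.84
Since d/d_R < 1, the body is inside the Roche limit.

inside; d/d_R ≈ 0.84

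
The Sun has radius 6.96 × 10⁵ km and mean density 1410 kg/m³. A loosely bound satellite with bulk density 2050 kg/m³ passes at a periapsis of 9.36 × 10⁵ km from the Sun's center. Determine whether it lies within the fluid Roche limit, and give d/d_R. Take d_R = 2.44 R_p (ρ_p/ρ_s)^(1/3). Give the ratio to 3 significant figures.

d_R = 2.44 × (6.96 × 10⁵ km) × (1410/2050)^(1/3) = 1.499 × 10⁶ km
d/d_R = (9.36 × 10⁵) / (1.499 × 10⁶) = 0.624
Since d/d_R < 1, the body is inside the Roche limit.

inside; d/d_R ≈ 0.624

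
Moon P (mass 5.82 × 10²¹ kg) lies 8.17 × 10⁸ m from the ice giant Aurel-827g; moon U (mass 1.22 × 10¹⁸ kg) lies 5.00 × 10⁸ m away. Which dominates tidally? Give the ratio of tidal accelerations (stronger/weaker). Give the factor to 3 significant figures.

Moon P, by a factor of ≈ 1090

Compare M/d³ for the two perturbers:
Moon P: (5.82 × 10²¹) / (8.17 × 10⁸)³ = 1.067 × 10⁻⁵
Moon U: (1.22 × 10¹⁸) / (5.00 × 10⁸)³ = 9.760 × 10⁻⁹
Ratio (larger/smaller) = 1090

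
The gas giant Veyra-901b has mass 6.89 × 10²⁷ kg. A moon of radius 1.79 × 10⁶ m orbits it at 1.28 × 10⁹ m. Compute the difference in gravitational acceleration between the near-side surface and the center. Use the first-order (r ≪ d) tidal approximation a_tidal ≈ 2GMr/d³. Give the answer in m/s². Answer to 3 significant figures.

Δg = 2GMr/d³
   = 2 × (6.674 × 10⁻¹¹) × (6.89 × 10²⁷) × (1.79 × 10⁶) / (1.28 × 10⁹)³
   = 7.85 × 10⁻⁴ m/s²

7.85 × 10⁻⁴ m/s²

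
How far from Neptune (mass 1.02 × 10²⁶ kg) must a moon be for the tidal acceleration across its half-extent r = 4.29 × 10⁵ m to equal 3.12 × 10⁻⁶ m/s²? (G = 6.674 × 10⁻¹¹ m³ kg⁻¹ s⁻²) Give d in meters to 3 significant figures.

2GMr/d³ = a_tidal  ⇒  d = (2GMr / a_tidal)^(1/3)
d = (2 × 6.674×10⁻¹¹ × (1.02 × 10²⁶) × (4.29 × 10⁵) / (3.12 × 10⁻⁶))^(1/3)
  = 1.23 × 10⁹ m

1.23 × 10⁹ m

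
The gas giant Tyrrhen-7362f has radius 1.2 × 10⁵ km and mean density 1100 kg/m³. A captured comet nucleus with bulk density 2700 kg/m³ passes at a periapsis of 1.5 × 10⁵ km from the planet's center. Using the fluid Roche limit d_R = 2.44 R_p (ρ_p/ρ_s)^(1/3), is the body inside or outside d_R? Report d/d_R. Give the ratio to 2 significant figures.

d_R = 2.44 × (1.2 × 10⁵ km) × (1100/2700)^(1/3) = 2.171 × 10⁵ km
d/d_R = (1.5 × 10⁵) / (2.171 × 10⁵) = 0.69
Since d/d_R < 1, the body is inside the Roche limit.

inside; d/d_R ≈ 0.69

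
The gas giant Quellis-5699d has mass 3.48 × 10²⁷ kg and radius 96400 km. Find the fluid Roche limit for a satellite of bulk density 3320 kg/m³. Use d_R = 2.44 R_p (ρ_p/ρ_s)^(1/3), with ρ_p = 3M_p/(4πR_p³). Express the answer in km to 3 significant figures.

ρ_p = 3M_p/(4πR_p³) = 3 × (3.48 × 10²⁷) / (4π × (9.64 × 10⁷ m)³) = 927 kg/m³
d_R = 2.44 × 96400 km × (927/3320)^(1/3)
    = 1.54 × 10⁵ km

1.54 × 10⁵ km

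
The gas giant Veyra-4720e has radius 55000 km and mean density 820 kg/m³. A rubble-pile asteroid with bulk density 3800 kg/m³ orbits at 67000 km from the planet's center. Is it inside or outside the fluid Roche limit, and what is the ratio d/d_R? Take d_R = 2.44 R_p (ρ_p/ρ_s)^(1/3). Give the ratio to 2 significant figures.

d_R = 2.44 × (55000 km) × (820/3800)^(1/3) = 80490 km
d/d_R = (67000) / (80490) = 0.83
Since d/d_R < 1, the body is inside the Roche limit.

inside; d/d_R ≈ 0.83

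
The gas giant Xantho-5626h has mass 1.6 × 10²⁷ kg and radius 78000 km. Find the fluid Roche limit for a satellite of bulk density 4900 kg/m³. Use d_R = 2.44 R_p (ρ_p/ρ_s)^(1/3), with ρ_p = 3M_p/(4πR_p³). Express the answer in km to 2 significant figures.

ρ_p = 3M_p/(4πR_p³) = 3 × (1.6 × 10²⁷) / (4π × (7.8 × 10⁷ m)³) = 800 kg/m³
d_R = 2.44 × 78000 km × (800/4900)^(1/3)
    = 1.0 × 10⁵ km

1.0 × 10⁵ km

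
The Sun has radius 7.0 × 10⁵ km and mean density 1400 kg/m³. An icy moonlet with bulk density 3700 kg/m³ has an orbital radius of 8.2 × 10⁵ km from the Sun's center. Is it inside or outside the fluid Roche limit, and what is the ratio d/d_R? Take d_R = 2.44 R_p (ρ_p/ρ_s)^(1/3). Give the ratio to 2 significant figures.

d_R = 2.44 × (7.0 × 10⁵ km) × (1400/3700)^(1/3) = 1.235 × 10⁶ km
d/d_R = (8.2 × 10⁵) / (1.235 × 10⁶) = 0.66
Since d/d_R < 1, the body is inside the Roche limit.

inside; d/d_R ≈ 0.66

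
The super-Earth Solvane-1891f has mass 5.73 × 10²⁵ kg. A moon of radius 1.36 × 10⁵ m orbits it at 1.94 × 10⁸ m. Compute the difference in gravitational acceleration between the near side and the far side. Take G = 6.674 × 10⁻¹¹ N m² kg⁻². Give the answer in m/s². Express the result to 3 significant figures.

The field gradient is 2GM/d³; across the full diameter 2r the difference is 4GMr/d³.
a_tidal = 4GMr/d³
        = 4 × (6.674 × 10⁻¹¹) × (5.73 × 10²⁵) × (1.36 × 10⁵) / (1.94 × 10⁸)³
        = 2.85 × 10⁻⁴ m/s²

2.85 × 10⁻⁴ m/s²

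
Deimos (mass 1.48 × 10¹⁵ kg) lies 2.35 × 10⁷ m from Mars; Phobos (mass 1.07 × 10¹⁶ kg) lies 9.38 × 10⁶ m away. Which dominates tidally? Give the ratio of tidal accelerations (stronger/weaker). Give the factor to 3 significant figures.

Phobos, by a factor of ≈ 114

Tidal stretch scales as M/d³; compute that for each body.
Deimos: (1.48 × 10¹⁵) / (2.35 × 10⁷)³ = 1.140 × 10⁻⁷
Phobos: (1.07 × 10¹⁶) / (9.38 × 10⁶)³ = 1.297 × 10⁻⁵
Ratio (larger/smaller) = 114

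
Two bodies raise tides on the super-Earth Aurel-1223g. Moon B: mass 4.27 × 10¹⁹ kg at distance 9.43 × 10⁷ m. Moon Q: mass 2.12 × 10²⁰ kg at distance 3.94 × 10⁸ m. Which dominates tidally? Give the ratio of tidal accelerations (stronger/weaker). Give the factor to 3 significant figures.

Moon B, by a factor of ≈ 14.7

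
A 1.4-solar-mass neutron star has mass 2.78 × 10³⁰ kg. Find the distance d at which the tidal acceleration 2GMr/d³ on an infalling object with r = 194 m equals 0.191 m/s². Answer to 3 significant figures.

2GMr/d³ = a_tidal  ⇒  d = (2GMr / a_tidal)^(1/3)
d = (2 × 6.674×10⁻¹¹ × (2.78 × 10³⁰) × (194) / (0.191))^(1/3)
  = 7.22 × 10⁷ m

7.22 × 10⁷ m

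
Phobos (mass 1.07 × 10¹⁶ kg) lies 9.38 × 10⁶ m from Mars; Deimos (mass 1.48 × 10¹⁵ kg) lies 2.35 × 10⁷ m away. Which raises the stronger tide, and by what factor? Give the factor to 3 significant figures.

Phobos, by a factor of ≈ 114

Tidal stretch scales as M/d³; compute that for each body.
Phobos: (1.07 × 10¹⁶) / (9.38 × 10⁶)³ = 1.297 × 10⁻⁵
Deimos: (1.48 × 10¹⁵) / (2.35 × 10⁷)³ = 1.140 × 10⁻⁷
Ratio (larger/smaller) = 114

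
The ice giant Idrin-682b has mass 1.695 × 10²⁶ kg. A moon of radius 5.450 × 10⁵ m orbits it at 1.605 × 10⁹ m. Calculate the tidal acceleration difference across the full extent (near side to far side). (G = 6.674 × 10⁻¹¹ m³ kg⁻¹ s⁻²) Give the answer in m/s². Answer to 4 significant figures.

5.965 × 10⁻⁶ m/s²

Δg = 4GMr/d³
   = 4 × (6.674 × 10⁻¹¹) × (1.695 × 10²⁶) × (5.450 × 10⁵) / (1.605 × 10⁹)³
   = 5.965 × 10⁻⁶ m/s²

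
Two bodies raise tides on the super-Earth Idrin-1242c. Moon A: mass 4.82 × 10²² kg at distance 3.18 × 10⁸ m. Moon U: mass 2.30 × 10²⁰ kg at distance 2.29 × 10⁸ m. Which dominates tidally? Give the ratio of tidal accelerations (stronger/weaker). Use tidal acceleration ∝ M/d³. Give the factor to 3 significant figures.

Tidal acceleration ∝ M/d³, so compare M/d³ for each.
Moon A: (4.82 × 10²²) / (3.18 × 10⁸)³ = 1.499 × 10⁻³
Moon U: (2.30 × 10²⁰) / (2.29 × 10⁸)³ = 1.915 × 10⁻⁵
Ratio (larger/smaller) = 78.3

Moon A, by a factor of ≈ 78.3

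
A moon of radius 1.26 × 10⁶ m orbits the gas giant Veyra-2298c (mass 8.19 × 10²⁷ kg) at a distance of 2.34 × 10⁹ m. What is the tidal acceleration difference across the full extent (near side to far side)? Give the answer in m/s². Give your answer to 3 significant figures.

2.15 × 10⁻⁴ m/s²

a_tidal = 4GMr/d³
        = 4 × (6.674 × 10⁻¹¹) × (8.19 × 10²⁷) × (1.26 × 10⁶) / (2.34 × 10⁹)³
        = 2.15 × 10⁻⁴ m/s²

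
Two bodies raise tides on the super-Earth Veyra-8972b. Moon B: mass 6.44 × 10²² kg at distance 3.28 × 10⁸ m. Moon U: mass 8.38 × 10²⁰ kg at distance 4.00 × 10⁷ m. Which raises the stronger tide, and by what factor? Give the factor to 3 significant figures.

Compare M/d³ for the two perturbers:
Moon B: (6.44 × 10²²) / (3.28 × 10⁸)³ = 1.825 × 10⁻³
Moon U: (8.38 × 10²⁰) / (4.00 × 10⁷)³ = 1.309 × 10⁻²
Ratio (larger/smaller) = 7.17

Moon U, by a factor of ≈ 7.17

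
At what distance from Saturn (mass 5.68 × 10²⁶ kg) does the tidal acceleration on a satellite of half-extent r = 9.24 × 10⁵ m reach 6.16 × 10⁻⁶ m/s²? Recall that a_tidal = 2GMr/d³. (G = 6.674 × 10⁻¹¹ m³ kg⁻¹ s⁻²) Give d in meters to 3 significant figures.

2.25 × 10⁹ m

2GMr/d³ = a_tidal  ⇒  d = (2GMr / a_tidal)^(1/3)
d = (2 × 6.674×10⁻¹¹ × (5.68 × 10²⁶) × (9.24 × 10⁵) / (6.16 × 10⁻⁶))^(1/3)
  = 2.25 × 10⁹ m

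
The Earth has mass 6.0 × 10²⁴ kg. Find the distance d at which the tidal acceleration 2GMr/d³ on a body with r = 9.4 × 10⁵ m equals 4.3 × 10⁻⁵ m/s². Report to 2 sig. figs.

2.6 × 10⁸ m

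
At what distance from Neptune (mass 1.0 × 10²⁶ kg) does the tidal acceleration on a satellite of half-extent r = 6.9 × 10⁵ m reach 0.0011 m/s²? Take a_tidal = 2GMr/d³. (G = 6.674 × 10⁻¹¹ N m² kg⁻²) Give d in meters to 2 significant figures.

2GMr/d³ = a_tidal  ⇒  d = (2GMr / a_tidal)^(1/3)
d = (2 × 6.674×10⁻¹¹ × (1.0 × 10²⁶) × (6.9 × 10⁵) / (0.0011))^(1/3)
  = 2.0 × 10⁸ m

2.0 × 10⁸ m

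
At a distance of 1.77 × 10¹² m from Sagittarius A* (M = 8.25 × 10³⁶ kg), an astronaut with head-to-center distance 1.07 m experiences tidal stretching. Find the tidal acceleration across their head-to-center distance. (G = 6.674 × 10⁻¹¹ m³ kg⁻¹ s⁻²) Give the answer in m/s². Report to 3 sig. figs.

Δg = 2GMr/d³
   = 2 × (6.674 × 10⁻¹¹) × (8.25 × 10³⁶) × (1.07) / (1.77 × 10¹²)³
   = 2.12 × 10⁻¹⁰ m/s²

2.12 × 10⁻¹⁰ m/s²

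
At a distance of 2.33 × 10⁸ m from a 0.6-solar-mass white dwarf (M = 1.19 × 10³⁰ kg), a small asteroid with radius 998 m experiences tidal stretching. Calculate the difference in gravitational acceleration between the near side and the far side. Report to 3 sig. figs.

a_tidal = 4GMr/d³
        = 4 × (6.674 × 10⁻¹¹) × (1.19 × 10³⁰) × (998) / (2.33 × 10⁸)³
        = 2.51 × 10⁻² m/s²

2.51 × 10⁻² m/s²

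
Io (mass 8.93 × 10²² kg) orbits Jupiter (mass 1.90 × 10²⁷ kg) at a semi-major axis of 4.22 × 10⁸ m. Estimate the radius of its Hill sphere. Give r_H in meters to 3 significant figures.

1.06 × 10⁷ m

r_H ≈ a (m/3M)^(1/3)
    = (4.22 × 10⁸) × (8.93 × 10²² / (3 × 1.90 × 10²⁷))^(1/3)
    = 1.06 × 10⁷ m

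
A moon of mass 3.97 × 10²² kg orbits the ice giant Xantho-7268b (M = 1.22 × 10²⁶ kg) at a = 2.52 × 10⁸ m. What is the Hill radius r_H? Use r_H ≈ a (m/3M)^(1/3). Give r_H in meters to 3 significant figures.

1.20 × 10⁷ m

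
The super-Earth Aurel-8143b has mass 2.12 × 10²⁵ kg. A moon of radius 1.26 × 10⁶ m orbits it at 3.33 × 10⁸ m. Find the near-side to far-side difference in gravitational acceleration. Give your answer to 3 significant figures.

The field gradient is 2GM/d³; across the full diameter 2r the difference is 4GMr/d³.
Δa = 4GMr/d³
   = 4 × (6.674 × 10⁻¹¹) × (2.12 × 10²⁵) × (1.26 × 10⁶) / (3.33 × 10⁸)³
   = 1.93 × 10⁻⁴ m/s²

1.93 × 10⁻⁴ m/s²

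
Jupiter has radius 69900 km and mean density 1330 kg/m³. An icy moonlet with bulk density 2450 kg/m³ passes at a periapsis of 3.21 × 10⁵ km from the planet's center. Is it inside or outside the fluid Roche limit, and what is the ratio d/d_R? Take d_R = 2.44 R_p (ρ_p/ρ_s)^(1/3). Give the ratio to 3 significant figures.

outside; d/d_R ≈ 2.31

d_R = 2.44 × (69900 km) × (1330/2450)^(1/3) = 1.391 × 10⁵ km
d/d_R = (3.21 × 10⁵) / (1.391 × 10⁵) = 2.31
Since d/d_R > 1, the body is outside the Roche limit.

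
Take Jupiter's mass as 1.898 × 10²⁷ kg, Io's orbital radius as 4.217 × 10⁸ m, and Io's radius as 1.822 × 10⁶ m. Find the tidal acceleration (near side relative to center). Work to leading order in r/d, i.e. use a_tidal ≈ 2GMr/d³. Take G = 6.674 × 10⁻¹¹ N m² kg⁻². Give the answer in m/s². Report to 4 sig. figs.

a_tidal = 2GMr/d³
        = 2 × (6.674 × 10⁻¹¹) × (1.898 × 10²⁷) × (1.822 × 10⁶) / (4.217 × 10⁸)³
        = 6.155 × 10⁻³ m/s²

6.155 × 10⁻³ m/s²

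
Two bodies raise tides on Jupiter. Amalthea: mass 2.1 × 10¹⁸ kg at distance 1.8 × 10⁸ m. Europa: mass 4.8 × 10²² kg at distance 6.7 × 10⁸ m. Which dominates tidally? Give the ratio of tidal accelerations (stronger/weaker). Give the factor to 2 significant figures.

Europa, by a factor of ≈ 440

Compare M/d³ for the two perturbers:
Amalthea: (2.1 × 10¹⁸) / (1.8 × 10⁸)³ = 3.601 × 10⁻⁷
Europa: (4.8 × 10²²) / (6.7 × 10⁸)³ = 1.596 × 10⁻⁴
Ratio (larger/smaller) = 440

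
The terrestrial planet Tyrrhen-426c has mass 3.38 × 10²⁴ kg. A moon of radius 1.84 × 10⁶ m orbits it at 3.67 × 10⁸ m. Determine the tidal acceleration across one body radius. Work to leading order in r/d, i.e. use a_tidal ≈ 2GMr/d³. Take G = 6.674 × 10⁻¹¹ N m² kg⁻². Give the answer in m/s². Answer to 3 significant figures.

1.68 × 10⁻⁵ m/s²

a_tidal = 2GMr/d³
        = 2 × (6.674 × 10⁻¹¹) × (3.38 × 10²⁴) × (1.84 × 10⁶) / (3.67 × 10⁸)³
        = 1.68 × 10⁻⁵ m/s²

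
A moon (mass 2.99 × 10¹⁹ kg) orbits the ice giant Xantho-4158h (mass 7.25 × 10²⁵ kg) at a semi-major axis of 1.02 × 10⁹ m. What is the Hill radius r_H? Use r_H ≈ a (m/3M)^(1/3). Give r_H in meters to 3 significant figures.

5.26 × 10⁶ m

r_H ≈ a (m/3M)^(1/3)
    = (1.02 × 10⁹) × (2.99 × 10¹⁹ / (3 × 7.25 × 10²⁵))^(1/3)
    = 5.26 × 10⁶ m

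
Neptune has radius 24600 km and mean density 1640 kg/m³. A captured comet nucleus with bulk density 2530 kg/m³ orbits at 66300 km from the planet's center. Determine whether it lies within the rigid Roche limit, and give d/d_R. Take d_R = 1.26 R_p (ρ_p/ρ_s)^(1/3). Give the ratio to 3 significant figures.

outside; d/d_R ≈ 2.47

d_R = 1.26 × (24600 km) × (1640/2530)^(1/3) = 26830 km
d/d_R = (66300) / (26830) = 2.47
Since d/d_R > 1, the body is outside the Roche limit.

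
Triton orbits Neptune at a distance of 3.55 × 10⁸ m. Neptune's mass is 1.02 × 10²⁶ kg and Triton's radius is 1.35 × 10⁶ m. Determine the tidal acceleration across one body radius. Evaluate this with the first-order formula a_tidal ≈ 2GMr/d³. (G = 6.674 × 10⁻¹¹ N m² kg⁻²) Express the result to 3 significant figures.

4.11 × 10⁻⁴ m/s²

Δg = 2GMr/d³
   = 2 × (6.674 × 10⁻¹¹) × (1.02 × 10²⁶) × (1.35 × 10⁶) / (3.55 × 10⁸)³
   = 4.11 × 10⁻⁴ m/s²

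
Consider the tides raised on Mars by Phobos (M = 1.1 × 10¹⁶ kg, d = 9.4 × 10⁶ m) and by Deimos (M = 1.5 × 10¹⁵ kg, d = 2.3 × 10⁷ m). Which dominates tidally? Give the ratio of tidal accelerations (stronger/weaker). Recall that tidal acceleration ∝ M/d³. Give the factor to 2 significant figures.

The tide-raising term goes as M/d³ (the gradient of a 1/d² field).
Phobos: (1.1 × 10¹⁶) / (9.4 × 10⁶)³ = 1.324 × 10⁻⁵
Deimos: (1.5 × 10¹⁵) / (2.3 × 10⁷)³ = 1.233 × 10⁻⁷
Ratio (larger/smaller) = 110

Phobos, by a factor of ≈ 110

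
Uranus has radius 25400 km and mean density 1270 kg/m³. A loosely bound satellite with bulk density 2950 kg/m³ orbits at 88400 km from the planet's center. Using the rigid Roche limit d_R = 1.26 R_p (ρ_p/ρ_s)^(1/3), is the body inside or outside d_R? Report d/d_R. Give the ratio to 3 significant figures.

outside; d/d_R ≈ 3.66

d_R = 1.26 × (25400 km) × (1270/2950)^(1/3) = 24170 km
d/d_R = (88400) / (24170) = 3.66
Since d/d_R > 1, the body is outside the Roche limit.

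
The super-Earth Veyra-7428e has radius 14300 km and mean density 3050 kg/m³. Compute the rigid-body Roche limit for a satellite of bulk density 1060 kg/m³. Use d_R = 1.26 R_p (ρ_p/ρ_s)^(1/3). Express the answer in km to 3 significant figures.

d_R = 1.26 × 14300 km × (3050/1060)^(1/3)
    = 25600 km

25600 km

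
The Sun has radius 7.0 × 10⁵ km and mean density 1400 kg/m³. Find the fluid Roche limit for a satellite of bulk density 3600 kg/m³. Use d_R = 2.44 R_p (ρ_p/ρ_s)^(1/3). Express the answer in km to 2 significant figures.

1.2 × 10⁶ km

d_R = 2.44 × 7.0 × 10⁵ km × (1400/3600)^(1/3)
    = 1.2 × 10⁶ km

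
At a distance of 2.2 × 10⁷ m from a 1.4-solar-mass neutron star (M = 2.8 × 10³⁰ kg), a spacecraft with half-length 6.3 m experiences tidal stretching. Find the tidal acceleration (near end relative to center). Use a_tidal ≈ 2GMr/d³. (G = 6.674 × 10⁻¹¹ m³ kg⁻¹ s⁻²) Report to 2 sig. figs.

Differencing GM/(d−r)² and GM/d² to first order in r/d gives 2GMr/d³.
Δg = 2GMr/d³
   = 2 × (6.674 × 10⁻¹¹) × (2.8 × 10³⁰) × (6.3) / (2.2 × 10⁷)³
   = 2.2 × 10⁻¹ m/s²

2.2 × 10⁻¹ m/s²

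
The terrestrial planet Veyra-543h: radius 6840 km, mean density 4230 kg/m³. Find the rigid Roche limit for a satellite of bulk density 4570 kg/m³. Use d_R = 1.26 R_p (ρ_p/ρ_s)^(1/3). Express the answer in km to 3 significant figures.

8400 km

d_R = 1.26 × 6840 km × (4230/4570)^(1/3)
    = 8400 km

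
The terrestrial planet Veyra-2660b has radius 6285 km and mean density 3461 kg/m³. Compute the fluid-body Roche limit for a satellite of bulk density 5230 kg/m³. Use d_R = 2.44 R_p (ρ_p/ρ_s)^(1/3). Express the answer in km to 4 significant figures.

d_R = 2.44 × 6285 km × (3461/5230)^(1/3)
    = 13360 km

13360 km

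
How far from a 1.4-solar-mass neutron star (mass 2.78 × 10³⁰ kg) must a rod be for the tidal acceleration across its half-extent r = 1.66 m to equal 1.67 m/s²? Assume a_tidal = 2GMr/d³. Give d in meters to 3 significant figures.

7.17 × 10⁶ m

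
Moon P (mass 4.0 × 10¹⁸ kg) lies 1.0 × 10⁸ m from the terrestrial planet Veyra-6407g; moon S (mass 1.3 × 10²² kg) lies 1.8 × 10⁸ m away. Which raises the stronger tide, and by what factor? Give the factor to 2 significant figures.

Compare M/d³ for the two perturbers:
Moon P: (4.0 × 10¹⁸) / (1.0 × 10⁸)³ = 4.000 × 10⁻⁶
Moon S: (1.3 × 10²²) / (1.8 × 10⁸)³ = 2.229 × 10⁻³
Ratio (larger/smaller) = 560

Moon S, by a factor of ≈ 560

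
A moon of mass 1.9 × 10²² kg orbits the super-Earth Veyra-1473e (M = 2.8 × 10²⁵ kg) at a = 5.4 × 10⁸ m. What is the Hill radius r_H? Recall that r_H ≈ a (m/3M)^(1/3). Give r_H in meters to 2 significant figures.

3.3 × 10⁷ m

r_H ≈ a (m/3M)^(1/3)
    = (5.4 × 10⁸) × (1.9 × 10²² / (3 × 2.8 × 10²⁵))^(1/3)
    = 3.3 × 10⁷ m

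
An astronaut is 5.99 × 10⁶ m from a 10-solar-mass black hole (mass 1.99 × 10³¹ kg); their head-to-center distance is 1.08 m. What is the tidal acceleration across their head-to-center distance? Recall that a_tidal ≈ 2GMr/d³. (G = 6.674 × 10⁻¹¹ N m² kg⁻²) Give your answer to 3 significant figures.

1.33 × 10¹ m/s²

Differencing GM/(d−r)² and GM/d² to first order in r/d gives 2GMr/d³.
a_tidal = 2GMr/d³
        = 2 × (6.674 × 10⁻¹¹) × (1.99 × 10³¹) × (1.08) / (5.99 × 10⁶)³
        = 1.33 × 10¹ m/s²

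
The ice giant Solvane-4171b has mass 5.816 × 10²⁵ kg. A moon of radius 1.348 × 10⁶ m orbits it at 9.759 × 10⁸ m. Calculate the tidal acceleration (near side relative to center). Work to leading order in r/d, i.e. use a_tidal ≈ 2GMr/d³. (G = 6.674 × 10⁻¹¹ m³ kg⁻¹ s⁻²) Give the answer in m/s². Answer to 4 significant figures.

1.126 × 10⁻⁵ m/s²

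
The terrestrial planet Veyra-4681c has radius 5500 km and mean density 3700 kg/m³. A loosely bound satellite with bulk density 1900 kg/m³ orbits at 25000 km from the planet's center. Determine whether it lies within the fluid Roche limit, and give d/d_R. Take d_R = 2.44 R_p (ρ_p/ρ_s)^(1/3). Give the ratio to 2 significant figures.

outside; d/d_R ≈ 1.5

d_R = 2.44 × (5500 km) × (3700/1900)^(1/3) = 16760 km
d/d_R = (25000) / (16760) = 1.5
Since d/d_R > 1, the body is outside the Roche limit.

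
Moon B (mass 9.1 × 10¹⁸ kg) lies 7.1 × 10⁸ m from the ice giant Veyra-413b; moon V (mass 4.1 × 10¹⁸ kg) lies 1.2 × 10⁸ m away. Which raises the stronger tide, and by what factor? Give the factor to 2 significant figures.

Tidal stretch scales as M/d³; compute that for each body.
Moon B: (9.1 × 10¹⁸) / (7.1 × 10⁸)³ = 2.543 × 10⁻⁸
Moon V: (4.1 × 10¹⁸) / (1.2 × 10⁸)³ = 2.373 × 10⁻⁶
Ratio (larger/smaller) = 93

Moon V, by a factor of ≈ 93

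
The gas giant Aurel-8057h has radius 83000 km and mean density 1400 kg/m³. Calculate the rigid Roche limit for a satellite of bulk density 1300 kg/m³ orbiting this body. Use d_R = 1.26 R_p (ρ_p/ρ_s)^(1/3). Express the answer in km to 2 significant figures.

d_R = 1.26 × 83000 km × (1400/1300)^(1/3)
    = 1.1 × 10⁵ km

1.1 × 10⁵ km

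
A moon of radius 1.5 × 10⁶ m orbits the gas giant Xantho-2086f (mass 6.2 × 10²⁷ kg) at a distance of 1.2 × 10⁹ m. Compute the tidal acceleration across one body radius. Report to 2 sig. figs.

7.2 × 10⁻⁴ m/s²

Differencing GM/(d−r)² and GM/d² to first order in r/d gives 2GMr/d³.
Δa = 2GMr/d³
   = 2 × (6.674 × 10⁻¹¹) × (6.2 × 10²⁷) × (1.5 × 10⁶) / (1.2 × 10⁹)³
   = 7.2 × 10⁻⁴ m/s²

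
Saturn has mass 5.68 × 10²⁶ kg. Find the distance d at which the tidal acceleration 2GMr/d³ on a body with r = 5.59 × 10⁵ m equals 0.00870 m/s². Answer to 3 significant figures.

1.70 × 10⁸ m

2GMr/d³ = a_tidal  ⇒  d = (2GMr / a_tidal)^(1/3)
d = (2 × 6.674×10⁻¹¹ × (5.68 × 10²⁶) × (5.59 × 10⁵) / (0.00870))^(1/3)
  = 1.70 × 10⁸ m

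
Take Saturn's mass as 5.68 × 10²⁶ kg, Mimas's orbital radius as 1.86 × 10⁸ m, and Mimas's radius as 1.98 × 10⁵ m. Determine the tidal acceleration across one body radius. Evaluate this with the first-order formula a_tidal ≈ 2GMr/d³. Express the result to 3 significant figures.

Δg = 2GMr/d³
   = 2 × (6.674 × 10⁻¹¹) × (5.68 × 10²⁶) × (1.98 × 10⁵) / (1.86 × 10⁸)³
   = 2.33 × 10⁻³ m/s²

2.33 × 10⁻³ m/s²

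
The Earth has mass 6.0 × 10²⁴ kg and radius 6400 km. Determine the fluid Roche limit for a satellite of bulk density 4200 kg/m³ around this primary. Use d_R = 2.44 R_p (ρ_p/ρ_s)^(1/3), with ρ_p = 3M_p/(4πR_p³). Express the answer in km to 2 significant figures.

17000 km

ρ_p = 3M_p/(4πR_p³) = 3 × (6.0 × 10²⁴) / (4π × (6.4 × 10⁶ m)³) = 5500 kg/m³
d_R = 2.44 × 6400 km × (5500/4200)^(1/3)
    = 17000 km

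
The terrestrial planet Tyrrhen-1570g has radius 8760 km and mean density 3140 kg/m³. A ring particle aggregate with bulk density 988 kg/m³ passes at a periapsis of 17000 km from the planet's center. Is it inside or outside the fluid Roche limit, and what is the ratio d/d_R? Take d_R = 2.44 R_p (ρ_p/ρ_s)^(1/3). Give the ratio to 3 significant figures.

d_R = 2.44 × (8760 km) × (3140/988)^(1/3) = 31430 km
d/d_R = (17000) / (31430) = 0.541
Since d/d_R < 1, the body is inside the Roche limit.

inside; d/d_R ≈ 0.541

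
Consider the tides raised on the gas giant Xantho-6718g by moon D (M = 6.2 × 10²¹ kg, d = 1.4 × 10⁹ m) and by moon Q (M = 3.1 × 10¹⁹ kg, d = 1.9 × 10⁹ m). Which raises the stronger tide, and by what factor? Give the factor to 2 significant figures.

Tidal acceleration ∝ M/d³, so compare M/d³ for each.
Moon D: (6.2 × 10²¹) / (1.4 × 10⁹)³ = 2.259 × 10⁻⁶
Moon Q: (3.1 × 10¹⁹) / (1.9 × 10⁹)³ = 4.520 × 10⁻⁹
Ratio (larger/smaller) = 500

Moon D, by a factor of ≈ 500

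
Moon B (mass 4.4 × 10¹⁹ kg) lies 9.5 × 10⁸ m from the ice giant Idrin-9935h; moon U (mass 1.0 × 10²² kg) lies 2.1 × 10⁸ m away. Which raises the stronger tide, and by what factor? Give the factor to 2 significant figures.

Moon U, by a factor of ≈ 21000

The tide-raising term goes as M/d³ (the gradient of a 1/d² field).
Moon B: (4.4 × 10¹⁹) / (9.5 × 10⁸)³ = 5.132 × 10⁻⁸
Moon U: (1.0 × 10²²) / (2.1 × 10⁸)³ = 1.080 × 10⁻³
Ratio (larger/smaller) = 21000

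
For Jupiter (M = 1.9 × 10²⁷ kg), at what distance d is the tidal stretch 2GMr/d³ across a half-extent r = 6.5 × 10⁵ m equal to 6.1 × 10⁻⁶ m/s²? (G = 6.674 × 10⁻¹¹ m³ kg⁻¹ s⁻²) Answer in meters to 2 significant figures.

2GMr/d³ = a_tidal  ⇒  d = (2GMr / a_tidal)^(1/3)
d = (2 × 6.674×10⁻¹¹ × (1.9 × 10²⁷) × (6.5 × 10⁵) / (6.1 × 10⁻⁶))^(1/3)
  = 3.0 × 10⁹ m

3.0 × 10⁹ m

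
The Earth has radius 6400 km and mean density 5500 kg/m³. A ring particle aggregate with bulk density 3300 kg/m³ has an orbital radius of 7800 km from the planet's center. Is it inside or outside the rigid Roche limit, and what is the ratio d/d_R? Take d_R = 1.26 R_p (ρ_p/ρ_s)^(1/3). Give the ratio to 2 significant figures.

inside; d/d_R ≈ 0.82

d_R = 1.26 × (6400 km) × (5500/3300)^(1/3) = 9561 km
d/d_R = (7800) / (9561) = 0.82
Since d/d_R < 1, the body is inside the Roche limit.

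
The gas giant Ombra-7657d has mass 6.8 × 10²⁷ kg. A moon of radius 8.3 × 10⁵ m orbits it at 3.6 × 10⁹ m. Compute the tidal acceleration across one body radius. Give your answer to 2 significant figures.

Δg = 2GMr/d³
   = 2 × (6.674 × 10⁻¹¹) × (6.8 × 10²⁷) × (8.3 × 10⁵) / (3.6 × 10⁹)³
   = 1.6 × 10⁻⁵ m/s²

1.6 × 10⁻⁵ m/s²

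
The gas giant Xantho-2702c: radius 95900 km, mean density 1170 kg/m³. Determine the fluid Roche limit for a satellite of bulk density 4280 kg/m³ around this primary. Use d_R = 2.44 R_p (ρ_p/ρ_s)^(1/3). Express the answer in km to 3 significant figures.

1.52 × 10⁵ km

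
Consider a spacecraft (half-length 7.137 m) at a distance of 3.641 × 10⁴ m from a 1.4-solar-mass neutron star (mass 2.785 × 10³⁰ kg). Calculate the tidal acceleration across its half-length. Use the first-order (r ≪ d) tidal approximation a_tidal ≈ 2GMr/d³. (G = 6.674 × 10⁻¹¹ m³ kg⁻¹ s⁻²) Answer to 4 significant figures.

5.497 × 10⁷ m/s²

a_tidal = 2GMr/d³
        = 2 × (6.674 × 10⁻¹¹) × (2.785 × 10³⁰) × (7.137) / (3.641 × 10⁴)³
        = 5.497 × 10⁷ m/s²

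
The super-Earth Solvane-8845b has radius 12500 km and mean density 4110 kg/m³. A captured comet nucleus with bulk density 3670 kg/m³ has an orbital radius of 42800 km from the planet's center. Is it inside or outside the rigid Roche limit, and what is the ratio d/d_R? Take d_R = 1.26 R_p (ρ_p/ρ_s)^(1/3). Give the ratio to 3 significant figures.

outside; d/d_R ≈ 2.62

d_R = 1.26 × (12500 km) × (4110/3670)^(1/3) = 16360 km
d/d_R = (42800) / (16360) = 2.62
Since d/d_R > 1, the body is outside the Roche limit.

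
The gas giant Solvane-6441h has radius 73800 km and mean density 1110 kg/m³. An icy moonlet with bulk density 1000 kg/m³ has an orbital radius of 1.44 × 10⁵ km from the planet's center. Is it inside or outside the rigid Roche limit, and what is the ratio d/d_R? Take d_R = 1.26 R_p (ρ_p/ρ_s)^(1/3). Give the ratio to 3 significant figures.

outside; d/d_R ≈ 1.50

d_R = 1.26 × (73800 km) × (1110/1000)^(1/3) = 96280 km
d/d_R = (1.44 × 10⁵) / (96280) = 1.50
Since d/d_R > 1, the body is outside the Roche limit.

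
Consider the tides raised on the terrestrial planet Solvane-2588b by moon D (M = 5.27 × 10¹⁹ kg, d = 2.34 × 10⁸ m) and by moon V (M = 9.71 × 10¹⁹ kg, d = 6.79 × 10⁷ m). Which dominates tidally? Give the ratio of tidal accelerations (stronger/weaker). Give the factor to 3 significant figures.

Compare M/d³ for the two perturbers:
Moon D: (5.27 × 10¹⁹) / (2.34 × 10⁸)³ = 4.113 × 10⁻⁶
Moon V: (9.71 × 10¹⁹) / (6.79 × 10⁷)³ = 3.102 × 10⁻⁴
Ratio (larger/smaller) = 75.4

Moon V, by a factor of ≈ 75.4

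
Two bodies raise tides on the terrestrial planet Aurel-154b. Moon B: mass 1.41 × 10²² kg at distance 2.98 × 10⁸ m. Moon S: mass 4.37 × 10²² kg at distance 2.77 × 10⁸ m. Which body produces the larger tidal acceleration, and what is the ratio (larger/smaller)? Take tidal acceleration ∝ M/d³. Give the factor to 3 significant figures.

Moon S, by a factor of ≈ 3.86

Tidal acceleration ∝ M/d³, so compare M/d³ for each.
Moon B: (1.41 × 10²²) / (2.98 × 10⁸)³ = 5.328 × 10⁻⁴
Moon S: (4.37 × 10²²) / (2.77 × 10⁸)³ = 2.056 × 10⁻³
Ratio (larger/smaller) = 3.86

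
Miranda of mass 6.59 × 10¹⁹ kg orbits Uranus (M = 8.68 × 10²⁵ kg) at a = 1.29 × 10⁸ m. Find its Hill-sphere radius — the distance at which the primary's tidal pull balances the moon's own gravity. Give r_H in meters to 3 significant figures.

8.16 × 10⁵ m

r_H ≈ a (m/3M)^(1/3)
    = (1.29 × 10⁸) × (6.59 × 10¹⁹ / (3 × 8.68 × 10²⁵))^(1/3)
    = 8.16 × 10⁵ m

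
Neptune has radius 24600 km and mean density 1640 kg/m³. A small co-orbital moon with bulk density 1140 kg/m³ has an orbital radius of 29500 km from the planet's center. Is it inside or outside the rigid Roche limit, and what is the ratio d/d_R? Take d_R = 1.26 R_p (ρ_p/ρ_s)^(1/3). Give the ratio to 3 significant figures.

inside; d/d_R ≈ 0.843

d_R = 1.26 × (24600 km) × (1640/1140)^(1/3) = 34990 km
d/d_R = (29500) / (34990) = 0.843
Since d/d_R < 1, the body is inside the Roche limit.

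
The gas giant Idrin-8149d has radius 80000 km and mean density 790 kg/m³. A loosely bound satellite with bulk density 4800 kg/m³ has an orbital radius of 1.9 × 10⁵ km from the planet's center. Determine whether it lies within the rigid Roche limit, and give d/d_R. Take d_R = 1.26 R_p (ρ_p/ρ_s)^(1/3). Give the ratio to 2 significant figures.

d_R = 1.26 × (80000 km) × (790/4800)^(1/3) = 55240 km
d/d_R = (1.9 × 10⁵) / (55240) = 3.4
Since d/d_R > 1, the body is outside the Roche limit.

outside; d/d_R ≈ 3.4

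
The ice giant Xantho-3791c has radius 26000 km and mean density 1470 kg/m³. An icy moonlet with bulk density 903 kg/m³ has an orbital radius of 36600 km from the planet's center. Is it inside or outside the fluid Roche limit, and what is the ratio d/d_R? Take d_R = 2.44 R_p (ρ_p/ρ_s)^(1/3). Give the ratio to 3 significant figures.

inside; d/d_R ≈ 0.490

d_R = 2.44 × (26000 km) × (1470/903)^(1/3) = 74630 km
d/d_R = (36600) / (74630) = 0.490
Since d/d_R < 1, the body is inside the Roche limit.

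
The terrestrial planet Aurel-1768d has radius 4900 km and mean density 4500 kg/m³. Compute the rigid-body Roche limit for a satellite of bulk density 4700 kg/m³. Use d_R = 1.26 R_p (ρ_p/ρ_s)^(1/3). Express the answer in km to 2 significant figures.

6100 km

d_R = 1.26 × 4900 km × (4500/4700)^(1/3)
    = 6100 km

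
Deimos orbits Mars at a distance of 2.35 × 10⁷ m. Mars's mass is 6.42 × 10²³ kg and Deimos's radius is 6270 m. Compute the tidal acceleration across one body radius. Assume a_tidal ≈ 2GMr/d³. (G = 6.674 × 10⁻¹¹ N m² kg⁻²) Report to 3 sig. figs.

4.14 × 10⁻⁵ m/s²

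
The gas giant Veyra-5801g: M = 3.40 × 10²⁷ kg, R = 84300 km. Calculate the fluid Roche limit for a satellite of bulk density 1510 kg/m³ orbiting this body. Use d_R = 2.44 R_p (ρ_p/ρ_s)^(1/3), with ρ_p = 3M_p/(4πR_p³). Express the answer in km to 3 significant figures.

1.98 × 10⁵ km

ρ_p = 3M_p/(4πR_p³) = 3 × (3.40 × 10²⁷) / (4π × (8.43 × 10⁷ m)³) = 1350 kg/m³
d_R = 2.44 × 84300 km × (1350/1510)^(1/3)
    = 1.98 × 10⁵ km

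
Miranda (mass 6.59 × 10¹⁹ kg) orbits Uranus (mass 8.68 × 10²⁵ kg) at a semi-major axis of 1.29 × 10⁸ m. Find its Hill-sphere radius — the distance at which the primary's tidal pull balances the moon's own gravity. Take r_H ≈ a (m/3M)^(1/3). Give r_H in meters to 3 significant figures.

8.16 × 10⁵ m

r_H ≈ a (m/3M)^(1/3)
    = (1.29 × 10⁸) × (6.59 × 10¹⁹ / (3 × 8.68 × 10²⁵))^(1/3)
    = 8.16 × 10⁵ m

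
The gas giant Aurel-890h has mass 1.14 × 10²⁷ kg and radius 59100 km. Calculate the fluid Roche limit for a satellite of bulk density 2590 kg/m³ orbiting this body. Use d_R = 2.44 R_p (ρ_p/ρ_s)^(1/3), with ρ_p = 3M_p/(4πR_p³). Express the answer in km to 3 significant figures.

ρ_p = 3M_p/(4πR_p³) = 3 × (1.14 × 10²⁷) / (4π × (5.91 × 10⁷ m)³) = 1320 kg/m³
d_R = 2.44 × 59100 km × (1320/2590)^(1/3)
    = 1.15 × 10⁵ km

1.15 × 10⁵ km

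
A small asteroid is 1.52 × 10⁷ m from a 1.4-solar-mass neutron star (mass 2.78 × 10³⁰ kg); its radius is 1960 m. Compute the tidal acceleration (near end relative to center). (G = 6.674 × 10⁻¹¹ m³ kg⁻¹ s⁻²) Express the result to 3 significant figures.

2.07 × 10² m/s²

Differencing GM/(d−r)² and GM/d² to first order in r/d gives 2GMr/d³.
Δg = 2GMr/d³
   = 2 × (6.674 × 10⁻¹¹) × (2.78 × 10³⁰) × (1960) / (1.52 × 10⁷)³
   = 2.07 × 10² m/s²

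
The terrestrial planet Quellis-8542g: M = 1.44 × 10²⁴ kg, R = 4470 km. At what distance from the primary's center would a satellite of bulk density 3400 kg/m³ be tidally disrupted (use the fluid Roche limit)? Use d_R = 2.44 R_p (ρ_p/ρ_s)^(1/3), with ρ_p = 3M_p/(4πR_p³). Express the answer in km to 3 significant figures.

11400 km

ρ_p = 3M_p/(4πR_p³) = 3 × (1.44 × 10²⁴) / (4π × (4.47 × 10⁶ m)³) = 3850 kg/m³
d_R = 2.44 × 4470 km × (3850/3400)^(1/3)
    = 11400 km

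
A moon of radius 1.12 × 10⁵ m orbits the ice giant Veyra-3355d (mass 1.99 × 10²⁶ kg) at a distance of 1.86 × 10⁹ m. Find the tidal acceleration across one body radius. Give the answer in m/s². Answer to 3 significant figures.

4.62 × 10⁻⁷ m/s²

Differencing GM/(d−r)² and GM/d² to first order in r/d gives 2GMr/d³.
Δg = 2GMr/d³
   = 2 × (6.674 × 10⁻¹¹) × (1.99 × 10²⁶) × (1.12 × 10⁵) / (1.86 × 10⁹)³
   = 4.62 × 10⁻⁷ m/s²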